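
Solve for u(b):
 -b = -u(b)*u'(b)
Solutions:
 u(b) = -sqrt(C1 + b^2)
 u(b) = sqrt(C1 + b^2)


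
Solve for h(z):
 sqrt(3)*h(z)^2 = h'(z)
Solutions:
 h(z) = -1/(C1 + sqrt(3)*z)


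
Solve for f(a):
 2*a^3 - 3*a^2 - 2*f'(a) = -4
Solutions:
 f(a) = C1 + a^4/4 - a^3/2 + 2*a


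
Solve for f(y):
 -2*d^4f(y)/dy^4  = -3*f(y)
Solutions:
 f(y) = C1*exp(-2^(3/4)*3^(1/4)*y/2) + C2*exp(2^(3/4)*3^(1/4)*y/2) + C3*sin(2^(3/4)*3^(1/4)*y/2) + C4*cos(2^(3/4)*3^(1/4)*y/2)


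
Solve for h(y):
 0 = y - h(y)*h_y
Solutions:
 h(y) = -sqrt(C1 + y^2)
 h(y) = sqrt(C1 + y^2)


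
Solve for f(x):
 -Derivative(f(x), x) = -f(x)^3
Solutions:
 f(x) = -sqrt(2)*sqrt(-1/(C1 + x))/2
 f(x) = sqrt(2)*sqrt(-1/(C1 + x))/2


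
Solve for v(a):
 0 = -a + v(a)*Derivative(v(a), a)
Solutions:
 v(a) = -sqrt(C1 + a^2)
 v(a) = sqrt(C1 + a^2)


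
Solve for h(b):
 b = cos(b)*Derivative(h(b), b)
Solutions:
 h(b) = C1 + Integral(b/cos(b), b)


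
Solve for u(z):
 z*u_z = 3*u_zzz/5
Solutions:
 u(z) = C1 + Integral(C2*airyai(3^(2/3)*5^(1/3)*z/3) + C3*airybi(3^(2/3)*5^(1/3)*z/3), z)


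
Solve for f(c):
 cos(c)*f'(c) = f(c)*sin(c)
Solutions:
 f(c) = C1/cos(c)


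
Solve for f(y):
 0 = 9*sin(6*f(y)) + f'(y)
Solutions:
 f(y) = -acos((-C1 - exp(108*y))/(C1 - exp(108*y)))/6 + pi/3
 f(y) = acos((-C1 - exp(108*y))/(C1 - exp(108*y)))/6


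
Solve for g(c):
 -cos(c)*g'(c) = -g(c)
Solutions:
 g(c) = C1*sqrt(sin(c) + 1)/sqrt(sin(c) - 1)


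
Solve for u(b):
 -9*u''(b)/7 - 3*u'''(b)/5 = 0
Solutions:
 u(b) = C1 + C2*b + C3*exp(-15*b/7)


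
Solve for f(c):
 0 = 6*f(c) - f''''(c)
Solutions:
 f(c) = C1*exp(-6^(1/4)*c) + C2*exp(6^(1/4)*c) + C3*sin(6^(1/4)*c) + C4*cos(6^(1/4)*c)


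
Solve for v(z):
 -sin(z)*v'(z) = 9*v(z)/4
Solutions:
 v(z) = C1*(cos(z) + 1)^(9/8)/(cos(z) - 1)^(9/8)


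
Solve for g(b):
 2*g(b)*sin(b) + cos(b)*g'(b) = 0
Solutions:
 g(b) = C1*cos(b)^2


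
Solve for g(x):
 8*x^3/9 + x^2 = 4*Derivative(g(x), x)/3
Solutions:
 g(x) = C1 + x^4/6 + x^3/4


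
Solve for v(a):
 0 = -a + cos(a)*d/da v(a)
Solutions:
 v(a) = C1 + Integral(a/cos(a), a)


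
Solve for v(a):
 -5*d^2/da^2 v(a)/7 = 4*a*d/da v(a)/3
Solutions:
 v(a) = C1 + C2*erf(sqrt(210)*a/15)


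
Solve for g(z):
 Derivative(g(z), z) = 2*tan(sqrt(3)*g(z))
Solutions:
 g(z) = sqrt(3)*(pi - asin(C1*exp(2*sqrt(3)*z)))/3
 g(z) = sqrt(3)*asin(C1*exp(2*sqrt(3)*z))/3


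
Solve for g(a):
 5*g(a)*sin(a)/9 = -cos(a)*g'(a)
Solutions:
 g(a) = C1*cos(a)^(5/9)


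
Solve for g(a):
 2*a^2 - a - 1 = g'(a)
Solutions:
 g(a) = C1 + 2*a^3/3 - a^2/2 - a


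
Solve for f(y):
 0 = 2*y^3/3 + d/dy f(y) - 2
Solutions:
 f(y) = C1 - y^4/6 + 2*y


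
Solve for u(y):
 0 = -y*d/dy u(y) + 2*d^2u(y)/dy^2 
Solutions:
 u(y) = C1 + C2*erfi(y/2)


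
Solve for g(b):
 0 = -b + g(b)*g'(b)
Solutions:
 g(b) = -sqrt(C1 + b^2)
 g(b) = sqrt(C1 + b^2)


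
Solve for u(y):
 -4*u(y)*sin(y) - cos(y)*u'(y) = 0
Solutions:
 u(y) = C1*cos(y)^4


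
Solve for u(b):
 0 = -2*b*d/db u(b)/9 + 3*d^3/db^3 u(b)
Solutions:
 u(b) = C1 + Integral(C2*airyai(2^(1/3)*b/3) + C3*airybi(2^(1/3)*b/3), b)


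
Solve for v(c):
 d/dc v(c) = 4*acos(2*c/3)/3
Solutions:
 v(c) = C1 + 4*c*acos(2*c/3)/3 - 2*sqrt(9 - 4*c^2)/3


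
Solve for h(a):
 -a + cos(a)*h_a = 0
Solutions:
 h(a) = C1 + Integral(a/cos(a), a)


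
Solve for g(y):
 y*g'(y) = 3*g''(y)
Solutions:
 g(y) = C1 + C2*erfi(sqrt(6)*y/6)


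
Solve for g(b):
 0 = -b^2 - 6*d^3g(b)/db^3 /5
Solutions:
 g(b) = C1 + C2*b + C3*b^2 - b^5/72


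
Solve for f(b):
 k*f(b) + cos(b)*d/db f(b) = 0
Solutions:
 f(b) = C1*exp(k*(log(sin(b) - 1) - log(sin(b) + 1))/2)


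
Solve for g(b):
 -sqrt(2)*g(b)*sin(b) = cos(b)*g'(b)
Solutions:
 g(b) = C1*cos(b)^(sqrt(2))


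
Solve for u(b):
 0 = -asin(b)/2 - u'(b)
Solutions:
 u(b) = C1 - b*asin(b)/2 - sqrt(1 - b^2)/2


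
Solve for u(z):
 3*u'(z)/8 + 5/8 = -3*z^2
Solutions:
 u(z) = C1 - 8*z^3/3 - 5*z/3


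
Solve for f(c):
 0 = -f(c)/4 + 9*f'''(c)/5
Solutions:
 f(c) = C3*exp(30^(1/3)*c/6) + (C1*sin(10^(1/3)*3^(5/6)*c/12) + C2*cos(10^(1/3)*3^(5/6)*c/12))*exp(-30^(1/3)*c/12)


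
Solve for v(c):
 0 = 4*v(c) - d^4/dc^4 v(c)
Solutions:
 v(c) = C1*exp(-sqrt(2)*c) + C2*exp(sqrt(2)*c) + C3*sin(sqrt(2)*c) + C4*cos(sqrt(2)*c)


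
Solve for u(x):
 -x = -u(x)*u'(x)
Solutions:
 u(x) = -sqrt(C1 + x^2)
 u(x) = sqrt(C1 + x^2)


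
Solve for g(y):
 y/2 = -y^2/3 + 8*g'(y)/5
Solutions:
 g(y) = C1 + 5*y^3/72 + 5*y^2/32


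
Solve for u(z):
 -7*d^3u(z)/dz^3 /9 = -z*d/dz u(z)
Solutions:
 u(z) = C1 + Integral(C2*airyai(21^(2/3)*z/7) + C3*airybi(21^(2/3)*z/7), z)


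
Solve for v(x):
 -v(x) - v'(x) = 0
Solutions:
 v(x) = C1*exp(-x)


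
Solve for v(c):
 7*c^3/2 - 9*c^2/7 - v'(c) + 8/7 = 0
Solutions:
 v(c) = C1 + 7*c^4/8 - 3*c^3/7 + 8*c/7


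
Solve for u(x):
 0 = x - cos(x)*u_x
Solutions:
 u(x) = C1 + Integral(x/cos(x), x)


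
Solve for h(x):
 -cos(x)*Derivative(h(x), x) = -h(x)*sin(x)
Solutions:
 h(x) = C1/cos(x)


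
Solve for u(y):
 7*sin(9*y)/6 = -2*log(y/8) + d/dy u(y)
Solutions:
 u(y) = C1 + 2*y*log(y) - 6*y*log(2) - 2*y - 7*cos(9*y)/54


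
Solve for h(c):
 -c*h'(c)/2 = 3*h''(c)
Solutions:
 h(c) = C1 + C2*erf(sqrt(3)*c/6)


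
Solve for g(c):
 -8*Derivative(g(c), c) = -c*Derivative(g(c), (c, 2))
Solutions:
 g(c) = C1 + C2*c^9


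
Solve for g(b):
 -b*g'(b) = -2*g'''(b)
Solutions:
 g(b) = C1 + Integral(C2*airyai(2^(2/3)*b/2) + C3*airybi(2^(2/3)*b/2), b)


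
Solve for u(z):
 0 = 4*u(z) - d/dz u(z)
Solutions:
 u(z) = C1*exp(4*z)


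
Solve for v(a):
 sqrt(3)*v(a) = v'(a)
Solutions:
 v(a) = C1*exp(sqrt(3)*a)


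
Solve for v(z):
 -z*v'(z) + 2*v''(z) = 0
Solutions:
 v(z) = C1 + C2*erfi(z/2)


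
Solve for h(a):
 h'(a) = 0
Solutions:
 h(a) = C1


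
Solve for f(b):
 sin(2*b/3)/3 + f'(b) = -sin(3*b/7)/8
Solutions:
 f(b) = C1 + 7*cos(3*b/7)/24 + cos(2*b/3)/2


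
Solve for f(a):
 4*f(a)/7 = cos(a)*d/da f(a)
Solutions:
 f(a) = C1*(sin(a) + 1)^(2/7)/(sin(a) - 1)^(2/7)


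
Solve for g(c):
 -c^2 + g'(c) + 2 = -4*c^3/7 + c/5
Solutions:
 g(c) = C1 - c^4/7 + c^3/3 + c^2/10 - 2*c


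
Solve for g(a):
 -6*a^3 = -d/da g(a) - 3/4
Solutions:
 g(a) = C1 + 3*a^4/2 - 3*a/4


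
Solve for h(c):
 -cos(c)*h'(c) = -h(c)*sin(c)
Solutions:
 h(c) = C1/cos(c)


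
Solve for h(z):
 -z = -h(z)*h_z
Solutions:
 h(z) = -sqrt(C1 + z^2)
 h(z) = sqrt(C1 + z^2)


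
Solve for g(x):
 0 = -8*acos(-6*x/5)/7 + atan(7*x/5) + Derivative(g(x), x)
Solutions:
 g(x) = C1 + 8*x*acos(-6*x/5)/7 - x*atan(7*x/5) + 4*sqrt(25 - 36*x^2)/21 + 5*log(49*x^2 + 25)/14


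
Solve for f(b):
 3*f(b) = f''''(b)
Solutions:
 f(b) = C1*exp(-3^(1/4)*b) + C2*exp(3^(1/4)*b) + C3*sin(3^(1/4)*b) + C4*cos(3^(1/4)*b)


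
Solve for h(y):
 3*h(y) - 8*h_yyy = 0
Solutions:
 h(y) = C3*exp(3^(1/3)*y/2) + (C1*sin(3^(5/6)*y/4) + C2*cos(3^(5/6)*y/4))*exp(-3^(1/3)*y/4)


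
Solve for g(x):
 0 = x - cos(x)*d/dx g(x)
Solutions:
 g(x) = C1 + Integral(x/cos(x), x)


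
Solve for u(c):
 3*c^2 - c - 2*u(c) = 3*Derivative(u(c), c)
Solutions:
 u(c) = C1*exp(-2*c/3) + 3*c^2/2 - 5*c + 15/2


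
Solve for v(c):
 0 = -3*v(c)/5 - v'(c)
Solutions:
 v(c) = C1*exp(-3*c/5)


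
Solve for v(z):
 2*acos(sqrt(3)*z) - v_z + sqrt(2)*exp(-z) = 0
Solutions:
 v(z) = C1 + 2*z*acos(sqrt(3)*z) - 2*sqrt(3)*sqrt(1 - 3*z^2)/3 - sqrt(2)*exp(-z)


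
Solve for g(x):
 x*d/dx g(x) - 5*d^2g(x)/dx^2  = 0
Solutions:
 g(x) = C1 + C2*erfi(sqrt(10)*x/10)


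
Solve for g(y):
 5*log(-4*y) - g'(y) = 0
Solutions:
 g(y) = C1 + 5*y*log(-y) + 5*y*(-1 + 2*log(2))


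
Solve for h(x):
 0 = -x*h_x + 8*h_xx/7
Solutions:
 h(x) = C1 + C2*erfi(sqrt(7)*x/4)


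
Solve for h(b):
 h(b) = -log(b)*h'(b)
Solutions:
 h(b) = C1*exp(-li(b))


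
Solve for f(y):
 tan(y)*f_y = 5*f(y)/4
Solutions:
 f(y) = C1*sin(y)^(5/4)


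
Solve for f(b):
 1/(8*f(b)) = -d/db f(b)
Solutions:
 f(b) = -sqrt(C1 - b)/2
 f(b) = sqrt(C1 - b)/2


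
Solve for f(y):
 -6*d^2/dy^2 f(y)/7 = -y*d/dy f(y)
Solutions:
 f(y) = C1 + C2*erfi(sqrt(21)*y/6)


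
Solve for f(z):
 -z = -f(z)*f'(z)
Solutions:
 f(z) = -sqrt(C1 + z^2)
 f(z) = sqrt(C1 + z^2)


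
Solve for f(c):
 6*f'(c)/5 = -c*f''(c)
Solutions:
 f(c) = C1 + C2/c^(1/5)


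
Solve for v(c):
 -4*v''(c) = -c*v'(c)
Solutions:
 v(c) = C1 + C2*erfi(sqrt(2)*c/4)


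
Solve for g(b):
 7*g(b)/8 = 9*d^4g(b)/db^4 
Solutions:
 g(b) = C1*exp(-14^(1/4)*sqrt(3)*b/6) + C2*exp(14^(1/4)*sqrt(3)*b/6) + C3*sin(14^(1/4)*sqrt(3)*b/6) + C4*cos(14^(1/4)*sqrt(3)*b/6)


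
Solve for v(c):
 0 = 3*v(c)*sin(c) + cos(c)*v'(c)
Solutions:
 v(c) = C1*cos(c)^3


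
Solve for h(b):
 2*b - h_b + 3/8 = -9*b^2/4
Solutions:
 h(b) = C1 + 3*b^3/4 + b^2 + 3*b/8


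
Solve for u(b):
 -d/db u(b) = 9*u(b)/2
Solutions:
 u(b) = C1*exp(-9*b/2)


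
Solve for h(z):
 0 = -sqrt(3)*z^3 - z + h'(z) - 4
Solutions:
 h(z) = C1 + sqrt(3)*z^4/4 + z^2/2 + 4*z


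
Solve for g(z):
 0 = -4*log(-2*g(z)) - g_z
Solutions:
 Integral(1/(log(-_y) + log(2)), (_y, g(z)))/4 = C1 - z


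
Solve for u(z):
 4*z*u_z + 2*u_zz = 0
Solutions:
 u(z) = C1 + C2*erf(z)


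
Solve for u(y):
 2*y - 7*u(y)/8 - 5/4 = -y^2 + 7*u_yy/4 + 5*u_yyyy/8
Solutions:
 u(y) = C1*sin(sqrt(5)*y*sqrt(7 - sqrt(14))/5) + C2*sin(sqrt(5)*y*sqrt(sqrt(14) + 7)/5) + C3*cos(sqrt(5)*y*sqrt(7 - sqrt(14))/5) + C4*cos(sqrt(5)*y*sqrt(sqrt(14) + 7)/5) + 8*y^2/7 + 16*y/7 - 6


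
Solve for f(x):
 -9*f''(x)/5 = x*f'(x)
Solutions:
 f(x) = C1 + C2*erf(sqrt(10)*x/6)


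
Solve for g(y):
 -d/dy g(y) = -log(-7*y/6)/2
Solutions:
 g(y) = C1 + y*log(-y)/2 + y*(-log(6) - 1 + log(7))/2


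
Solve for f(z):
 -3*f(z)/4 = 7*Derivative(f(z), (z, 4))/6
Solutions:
 f(z) = (C1*sin(2^(1/4)*sqrt(3)*7^(3/4)*z/14) + C2*cos(2^(1/4)*sqrt(3)*7^(3/4)*z/14))*exp(-2^(1/4)*sqrt(3)*7^(3/4)*z/14) + (C3*sin(2^(1/4)*sqrt(3)*7^(3/4)*z/14) + C4*cos(2^(1/4)*sqrt(3)*7^(3/4)*z/14))*exp(2^(1/4)*sqrt(3)*7^(3/4)*z/14)


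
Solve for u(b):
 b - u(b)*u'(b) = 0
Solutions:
 u(b) = -sqrt(C1 + b^2)
 u(b) = sqrt(C1 + b^2)


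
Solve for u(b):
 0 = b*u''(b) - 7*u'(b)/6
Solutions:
 u(b) = C1 + C2*b^(13/6)


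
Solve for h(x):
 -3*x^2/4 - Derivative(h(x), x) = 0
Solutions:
 h(x) = C1 - x^3/4


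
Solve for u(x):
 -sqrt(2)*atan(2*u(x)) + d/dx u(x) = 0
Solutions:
 Integral(1/atan(2*_y), (_y, u(x))) = C1 + sqrt(2)*x


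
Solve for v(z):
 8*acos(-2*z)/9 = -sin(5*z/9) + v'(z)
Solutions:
 v(z) = C1 + 8*z*acos(-2*z)/9 + 4*sqrt(1 - 4*z^2)/9 - 9*cos(5*z/9)/5


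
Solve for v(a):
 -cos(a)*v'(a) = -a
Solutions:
 v(a) = C1 + Integral(a/cos(a), a)


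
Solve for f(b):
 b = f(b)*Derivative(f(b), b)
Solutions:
 f(b) = -sqrt(C1 + b^2)
 f(b) = sqrt(C1 + b^2)


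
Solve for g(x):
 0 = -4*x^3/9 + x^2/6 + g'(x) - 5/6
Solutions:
 g(x) = C1 + x^4/9 - x^3/18 + 5*x/6


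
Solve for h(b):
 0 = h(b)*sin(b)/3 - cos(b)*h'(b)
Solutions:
 h(b) = C1/cos(b)^(1/3)


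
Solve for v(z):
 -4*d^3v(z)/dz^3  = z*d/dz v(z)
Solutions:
 v(z) = C1 + Integral(C2*airyai(-2^(1/3)*z/2) + C3*airybi(-2^(1/3)*z/2), z)


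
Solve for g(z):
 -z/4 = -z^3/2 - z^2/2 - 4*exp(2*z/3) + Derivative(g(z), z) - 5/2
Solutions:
 g(z) = C1 + z^4/8 + z^3/6 - z^2/8 + 5*z/2 + 6*exp(2*z/3)


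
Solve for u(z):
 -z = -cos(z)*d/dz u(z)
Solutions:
 u(z) = C1 + Integral(z/cos(z), z)


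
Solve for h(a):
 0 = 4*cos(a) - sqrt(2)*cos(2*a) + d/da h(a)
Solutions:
 h(a) = C1 - 4*sin(a) + sqrt(2)*sin(2*a)/2


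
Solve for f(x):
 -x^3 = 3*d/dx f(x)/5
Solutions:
 f(x) = C1 - 5*x^4/12


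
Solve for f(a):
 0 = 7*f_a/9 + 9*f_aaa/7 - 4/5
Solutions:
 f(a) = C1 + C2*sin(7*a/9) + C3*cos(7*a/9) + 36*a/35


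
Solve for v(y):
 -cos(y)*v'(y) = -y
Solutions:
 v(y) = C1 + Integral(y/cos(y), y)


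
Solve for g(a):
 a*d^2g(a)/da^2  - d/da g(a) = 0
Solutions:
 g(a) = C1 + C2*a^2


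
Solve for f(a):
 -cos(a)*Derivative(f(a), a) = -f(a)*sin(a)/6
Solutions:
 f(a) = C1/cos(a)^(1/6)


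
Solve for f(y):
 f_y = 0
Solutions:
 f(y) = C1


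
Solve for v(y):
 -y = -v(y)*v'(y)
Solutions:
 v(y) = -sqrt(C1 + y^2)
 v(y) = sqrt(C1 + y^2)


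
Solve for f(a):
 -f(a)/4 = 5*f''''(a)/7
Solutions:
 f(a) = (C1*sin(5^(3/4)*7^(1/4)*a/10) + C2*cos(5^(3/4)*7^(1/4)*a/10))*exp(-5^(3/4)*7^(1/4)*a/10) + (C3*sin(5^(3/4)*7^(1/4)*a/10) + C4*cos(5^(3/4)*7^(1/4)*a/10))*exp(5^(3/4)*7^(1/4)*a/10)


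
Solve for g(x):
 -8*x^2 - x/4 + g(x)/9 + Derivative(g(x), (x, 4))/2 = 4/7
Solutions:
 g(x) = 72*x^2 + 9*x/4 + (C1*sin(2^(3/4)*sqrt(3)*x/6) + C2*cos(2^(3/4)*sqrt(3)*x/6))*exp(-2^(3/4)*sqrt(3)*x/6) + (C3*sin(2^(3/4)*sqrt(3)*x/6) + C4*cos(2^(3/4)*sqrt(3)*x/6))*exp(2^(3/4)*sqrt(3)*x/6) + 36/7


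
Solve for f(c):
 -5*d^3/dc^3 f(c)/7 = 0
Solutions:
 f(c) = C1 + C2*c + C3*c^2


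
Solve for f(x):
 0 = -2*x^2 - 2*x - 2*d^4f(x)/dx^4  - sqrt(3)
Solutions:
 f(x) = C1 + C2*x + C3*x^2 + C4*x^3 - x^6/360 - x^5/120 - sqrt(3)*x^4/48


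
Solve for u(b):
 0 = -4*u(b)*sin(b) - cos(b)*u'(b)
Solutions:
 u(b) = C1*cos(b)^4


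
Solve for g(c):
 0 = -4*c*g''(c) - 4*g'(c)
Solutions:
 g(c) = C1 + C2*log(c)


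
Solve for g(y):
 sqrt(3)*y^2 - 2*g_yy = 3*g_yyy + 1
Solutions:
 g(y) = C1 + C2*y + C3*exp(-2*y/3) + sqrt(3)*y^4/24 - sqrt(3)*y^3/4 + y^2*(-2 + 9*sqrt(3))/8


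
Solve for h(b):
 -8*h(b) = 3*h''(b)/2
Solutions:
 h(b) = C1*sin(4*sqrt(3)*b/3) + C2*cos(4*sqrt(3)*b/3)


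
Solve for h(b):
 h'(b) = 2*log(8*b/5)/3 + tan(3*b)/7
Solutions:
 h(b) = C1 + 2*b*log(b)/3 - 2*b*log(5)/3 - 2*b/3 + 2*b*log(2) - log(cos(3*b))/21


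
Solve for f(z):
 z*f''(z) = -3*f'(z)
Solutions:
 f(z) = C1 + C2/z^2


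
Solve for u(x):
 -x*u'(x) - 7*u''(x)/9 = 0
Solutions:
 u(x) = C1 + C2*erf(3*sqrt(14)*x/14)


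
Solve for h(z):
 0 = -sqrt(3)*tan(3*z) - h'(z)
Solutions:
 h(z) = C1 + sqrt(3)*log(cos(3*z))/3


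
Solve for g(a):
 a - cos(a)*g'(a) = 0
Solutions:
 g(a) = C1 + Integral(a/cos(a), a)


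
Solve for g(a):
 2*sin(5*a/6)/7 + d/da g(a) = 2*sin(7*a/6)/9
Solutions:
 g(a) = C1 + 12*cos(5*a/6)/35 - 4*cos(7*a/6)/21


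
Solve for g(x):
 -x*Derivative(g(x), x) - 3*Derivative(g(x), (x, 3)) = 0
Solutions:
 g(x) = C1 + Integral(C2*airyai(-3^(2/3)*x/3) + C3*airybi(-3^(2/3)*x/3), x)


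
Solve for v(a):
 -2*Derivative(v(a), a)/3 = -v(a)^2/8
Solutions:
 v(a) = -16/(C1 + 3*a)


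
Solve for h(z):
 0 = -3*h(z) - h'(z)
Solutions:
 h(z) = C1*exp(-3*z)


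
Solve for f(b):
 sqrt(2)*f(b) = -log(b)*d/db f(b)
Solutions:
 f(b) = C1*exp(-sqrt(2)*li(b))


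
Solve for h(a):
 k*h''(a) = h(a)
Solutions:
 h(a) = C1*exp(-a*sqrt(1/k)) + C2*exp(a*sqrt(1/k))


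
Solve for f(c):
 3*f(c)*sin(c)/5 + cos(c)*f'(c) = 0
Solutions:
 f(c) = C1*cos(c)^(3/5)


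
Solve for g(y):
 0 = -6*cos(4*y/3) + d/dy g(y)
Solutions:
 g(y) = C1 + 9*sin(4*y/3)/2


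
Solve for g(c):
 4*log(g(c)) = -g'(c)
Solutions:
 li(g(c)) = C1 - 4*c


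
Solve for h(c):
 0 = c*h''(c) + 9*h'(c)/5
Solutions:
 h(c) = C1 + C2/c^(4/5)


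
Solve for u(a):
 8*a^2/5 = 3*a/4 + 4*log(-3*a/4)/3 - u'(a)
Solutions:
 u(a) = C1 - 8*a^3/15 + 3*a^2/8 + 4*a*log(-a)/3 + 4*a*(-2*log(2) - 1 + log(3))/3


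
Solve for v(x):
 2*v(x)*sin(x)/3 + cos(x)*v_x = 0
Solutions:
 v(x) = C1*cos(x)^(2/3)


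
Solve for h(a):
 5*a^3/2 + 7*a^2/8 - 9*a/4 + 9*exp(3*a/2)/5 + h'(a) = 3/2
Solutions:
 h(a) = C1 - 5*a^4/8 - 7*a^3/24 + 9*a^2/8 + 3*a/2 - 6*exp(3*a/2)/5


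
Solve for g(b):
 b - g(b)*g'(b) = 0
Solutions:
 g(b) = -sqrt(C1 + b^2)
 g(b) = sqrt(C1 + b^2)


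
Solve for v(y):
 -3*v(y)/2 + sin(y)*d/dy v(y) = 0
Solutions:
 v(y) = C1*(cos(y) - 1)^(3/4)/(cos(y) + 1)^(3/4)


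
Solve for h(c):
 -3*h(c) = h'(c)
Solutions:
 h(c) = C1*exp(-3*c)


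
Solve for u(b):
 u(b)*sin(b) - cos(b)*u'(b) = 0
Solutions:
 u(b) = C1/cos(b)


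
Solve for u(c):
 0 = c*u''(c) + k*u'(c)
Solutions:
 u(c) = C1 + c^(1 - re(k))*(C2*sin(log(c)*Abs(im(k))) + C3*cos(log(c)*im(k)))


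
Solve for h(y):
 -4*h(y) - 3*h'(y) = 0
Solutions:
 h(y) = C1*exp(-4*y/3)


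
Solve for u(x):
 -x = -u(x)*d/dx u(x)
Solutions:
 u(x) = -sqrt(C1 + x^2)
 u(x) = sqrt(C1 + x^2)


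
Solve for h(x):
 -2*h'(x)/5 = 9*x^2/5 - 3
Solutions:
 h(x) = C1 - 3*x^3/2 + 15*x/2


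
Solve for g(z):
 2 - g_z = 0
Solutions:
 g(z) = C1 + 2*z


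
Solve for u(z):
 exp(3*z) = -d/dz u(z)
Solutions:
 u(z) = C1 - exp(3*z)/3


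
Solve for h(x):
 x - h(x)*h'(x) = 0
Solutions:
 h(x) = -sqrt(C1 + x^2)
 h(x) = sqrt(C1 + x^2)


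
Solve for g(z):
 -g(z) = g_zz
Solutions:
 g(z) = C1*sin(z) + C2*cos(z)


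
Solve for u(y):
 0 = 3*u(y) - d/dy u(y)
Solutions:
 u(y) = C1*exp(3*y)


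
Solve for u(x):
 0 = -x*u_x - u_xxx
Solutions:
 u(x) = C1 + Integral(C2*airyai(-x) + C3*airybi(-x), x)


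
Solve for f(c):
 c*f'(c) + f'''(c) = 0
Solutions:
 f(c) = C1 + Integral(C2*airyai(-c) + C3*airybi(-c), c)


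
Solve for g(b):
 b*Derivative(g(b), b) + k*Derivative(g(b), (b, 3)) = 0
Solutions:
 g(b) = C1 + Integral(C2*airyai(b*(-1/k)^(1/3)) + C3*airybi(b*(-1/k)^(1/3)), b)


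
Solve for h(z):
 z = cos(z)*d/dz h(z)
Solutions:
 h(z) = C1 + Integral(z/cos(z), z)


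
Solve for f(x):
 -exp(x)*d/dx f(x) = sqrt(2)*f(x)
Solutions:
 f(x) = C1*exp(sqrt(2)*exp(-x))


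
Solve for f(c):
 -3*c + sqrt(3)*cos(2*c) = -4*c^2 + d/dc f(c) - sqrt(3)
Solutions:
 f(c) = C1 + 4*c^3/3 - 3*c^2/2 + sqrt(3)*(c + sin(c)*cos(c))


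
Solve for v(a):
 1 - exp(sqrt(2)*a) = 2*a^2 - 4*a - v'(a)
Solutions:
 v(a) = C1 + 2*a^3/3 - 2*a^2 - a + sqrt(2)*exp(sqrt(2)*a)/2


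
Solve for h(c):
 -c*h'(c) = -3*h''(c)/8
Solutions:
 h(c) = C1 + C2*erfi(2*sqrt(3)*c/3)


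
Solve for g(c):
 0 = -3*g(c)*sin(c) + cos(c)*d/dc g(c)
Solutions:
 g(c) = C1/cos(c)^3


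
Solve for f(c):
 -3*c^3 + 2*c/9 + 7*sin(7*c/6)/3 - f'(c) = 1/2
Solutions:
 f(c) = C1 - 3*c^4/4 + c^2/9 - c/2 - 2*cos(7*c/6)


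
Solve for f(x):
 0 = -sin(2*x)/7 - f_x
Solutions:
 f(x) = C1 + cos(2*x)/14


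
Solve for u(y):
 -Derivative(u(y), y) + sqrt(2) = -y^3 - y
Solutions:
 u(y) = C1 + y^4/4 + y^2/2 + sqrt(2)*y


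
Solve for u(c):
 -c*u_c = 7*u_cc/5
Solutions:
 u(c) = C1 + C2*erf(sqrt(70)*c/14)


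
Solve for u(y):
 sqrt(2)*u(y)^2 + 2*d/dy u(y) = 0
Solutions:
 u(y) = 2/(C1 + sqrt(2)*y)


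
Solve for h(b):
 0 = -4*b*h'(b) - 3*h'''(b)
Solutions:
 h(b) = C1 + Integral(C2*airyai(-6^(2/3)*b/3) + C3*airybi(-6^(2/3)*b/3), b)


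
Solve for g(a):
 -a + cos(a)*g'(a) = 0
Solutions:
 g(a) = C1 + Integral(a/cos(a), a)


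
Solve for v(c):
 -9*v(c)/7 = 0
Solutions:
 v(c) = 0


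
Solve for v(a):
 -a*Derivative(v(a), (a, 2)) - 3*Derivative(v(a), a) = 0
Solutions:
 v(a) = C1 + C2/a^2


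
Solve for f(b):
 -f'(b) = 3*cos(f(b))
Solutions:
 f(b) = pi - asin((C1 + exp(6*b))/(C1 - exp(6*b)))
 f(b) = asin((C1 + exp(6*b))/(C1 - exp(6*b)))


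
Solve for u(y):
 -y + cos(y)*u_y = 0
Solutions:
 u(y) = C1 + Integral(y/cos(y), y)


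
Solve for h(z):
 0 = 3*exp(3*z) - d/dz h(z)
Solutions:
 h(z) = C1 + exp(3*z)


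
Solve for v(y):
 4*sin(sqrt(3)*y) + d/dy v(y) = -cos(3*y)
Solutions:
 v(y) = C1 - sin(3*y)/3 + 4*sqrt(3)*cos(sqrt(3)*y)/3


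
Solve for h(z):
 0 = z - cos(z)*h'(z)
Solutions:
 h(z) = C1 + Integral(z/cos(z), z)


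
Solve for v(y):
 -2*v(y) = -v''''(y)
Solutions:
 v(y) = C1*exp(-2^(1/4)*y) + C2*exp(2^(1/4)*y) + C3*sin(2^(1/4)*y) + C4*cos(2^(1/4)*y)


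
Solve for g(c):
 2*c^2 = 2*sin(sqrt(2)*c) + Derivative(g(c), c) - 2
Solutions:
 g(c) = C1 + 2*c^3/3 + 2*c + sqrt(2)*cos(sqrt(2)*c)


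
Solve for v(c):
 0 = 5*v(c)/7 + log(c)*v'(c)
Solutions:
 v(c) = C1*exp(-5*li(c)/7)


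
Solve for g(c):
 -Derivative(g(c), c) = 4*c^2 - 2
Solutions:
 g(c) = C1 - 4*c^3/3 + 2*c


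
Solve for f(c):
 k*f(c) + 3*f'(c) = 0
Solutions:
 f(c) = C1*exp(-c*k/3)


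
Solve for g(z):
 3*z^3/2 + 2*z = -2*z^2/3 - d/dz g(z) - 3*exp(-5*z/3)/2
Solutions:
 g(z) = C1 - 3*z^4/8 - 2*z^3/9 - z^2 + 9*exp(-5*z/3)/10


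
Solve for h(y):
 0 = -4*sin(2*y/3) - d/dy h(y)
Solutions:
 h(y) = C1 + 6*cos(2*y/3)


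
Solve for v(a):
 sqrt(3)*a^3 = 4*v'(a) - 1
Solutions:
 v(a) = C1 + sqrt(3)*a^4/16 + a/4


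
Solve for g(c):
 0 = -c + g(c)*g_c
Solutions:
 g(c) = -sqrt(C1 + c^2)
 g(c) = sqrt(C1 + c^2)


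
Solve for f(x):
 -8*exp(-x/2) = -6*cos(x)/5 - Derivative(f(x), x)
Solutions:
 f(x) = C1 - 6*sin(x)/5 - 16*exp(-x/2)


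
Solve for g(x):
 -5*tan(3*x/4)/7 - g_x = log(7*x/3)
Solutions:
 g(x) = C1 - x*log(x) - x*log(7) + x + x*log(3) + 20*log(cos(3*x/4))/21


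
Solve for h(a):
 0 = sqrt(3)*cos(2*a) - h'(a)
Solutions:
 h(a) = C1 + sqrt(3)*sin(2*a)/2


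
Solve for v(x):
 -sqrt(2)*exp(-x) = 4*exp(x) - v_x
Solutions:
 v(x) = C1 + 4*exp(x) - sqrt(2)*exp(-x)


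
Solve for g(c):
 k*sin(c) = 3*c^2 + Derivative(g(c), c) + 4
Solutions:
 g(c) = C1 - c^3 - 4*c - k*cos(c)


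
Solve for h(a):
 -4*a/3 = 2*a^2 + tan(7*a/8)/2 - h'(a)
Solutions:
 h(a) = C1 + 2*a^3/3 + 2*a^2/3 - 4*log(cos(7*a/8))/7


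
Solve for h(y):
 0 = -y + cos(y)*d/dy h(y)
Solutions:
 h(y) = C1 + Integral(y/cos(y), y)


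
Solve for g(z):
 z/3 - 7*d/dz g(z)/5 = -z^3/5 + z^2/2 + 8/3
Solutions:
 g(z) = C1 + z^4/28 - 5*z^3/42 + 5*z^2/42 - 40*z/21


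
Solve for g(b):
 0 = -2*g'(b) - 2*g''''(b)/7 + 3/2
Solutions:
 g(b) = C1 + C4*exp(-7^(1/3)*b) + 3*b/4 + (C2*sin(sqrt(3)*7^(1/3)*b/2) + C3*cos(sqrt(3)*7^(1/3)*b/2))*exp(7^(1/3)*b/2)


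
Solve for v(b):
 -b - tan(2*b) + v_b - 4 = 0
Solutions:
 v(b) = C1 + b^2/2 + 4*b - log(cos(2*b))/2


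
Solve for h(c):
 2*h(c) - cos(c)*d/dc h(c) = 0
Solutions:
 h(c) = C1*(sin(c) + 1)/(sin(c) - 1)


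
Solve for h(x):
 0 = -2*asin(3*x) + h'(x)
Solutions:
 h(x) = C1 + 2*x*asin(3*x) + 2*sqrt(1 - 9*x^2)/3


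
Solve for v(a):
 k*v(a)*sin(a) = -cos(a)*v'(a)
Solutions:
 v(a) = C1*exp(k*log(cos(a)))


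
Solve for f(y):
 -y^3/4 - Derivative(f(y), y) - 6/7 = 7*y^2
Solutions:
 f(y) = C1 - y^4/16 - 7*y^3/3 - 6*y/7


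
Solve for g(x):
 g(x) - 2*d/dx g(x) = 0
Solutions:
 g(x) = C1*exp(x/2)


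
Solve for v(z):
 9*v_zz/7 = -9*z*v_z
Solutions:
 v(z) = C1 + C2*erf(sqrt(14)*z/2)


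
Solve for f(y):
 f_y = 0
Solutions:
 f(y) = C1


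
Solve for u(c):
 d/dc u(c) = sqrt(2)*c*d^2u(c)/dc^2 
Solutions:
 u(c) = C1 + C2*c^(sqrt(2)/2 + 1)


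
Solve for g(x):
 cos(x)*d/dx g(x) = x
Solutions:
 g(x) = C1 + Integral(x/cos(x), x)


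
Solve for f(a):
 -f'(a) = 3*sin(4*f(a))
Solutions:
 f(a) = -acos((-C1 - exp(24*a))/(C1 - exp(24*a)))/4 + pi/2
 f(a) = acos((-C1 - exp(24*a))/(C1 - exp(24*a)))/4


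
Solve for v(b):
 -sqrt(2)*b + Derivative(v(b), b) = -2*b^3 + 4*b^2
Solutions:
 v(b) = C1 - b^4/2 + 4*b^3/3 + sqrt(2)*b^2/2


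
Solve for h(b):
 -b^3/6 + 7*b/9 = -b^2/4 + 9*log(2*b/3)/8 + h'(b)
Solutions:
 h(b) = C1 - b^4/24 + b^3/12 + 7*b^2/18 - 9*b*log(b)/8 - 9*b*log(2)/8 + 9*b/8 + 9*b*log(3)/8


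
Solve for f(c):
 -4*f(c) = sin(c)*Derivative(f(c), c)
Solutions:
 f(c) = C1*(cos(c)^2 + 2*cos(c) + 1)/(cos(c)^2 - 2*cos(c) + 1)


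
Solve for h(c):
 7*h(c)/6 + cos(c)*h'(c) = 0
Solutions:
 h(c) = C1*(sin(c) - 1)^(7/12)/(sin(c) + 1)^(7/12)


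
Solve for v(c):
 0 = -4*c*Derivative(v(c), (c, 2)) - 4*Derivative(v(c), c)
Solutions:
 v(c) = C1 + C2*log(c)


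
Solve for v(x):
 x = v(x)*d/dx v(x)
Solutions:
 v(x) = -sqrt(C1 + x^2)
 v(x) = sqrt(C1 + x^2)


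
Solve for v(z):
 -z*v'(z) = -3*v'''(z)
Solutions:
 v(z) = C1 + Integral(C2*airyai(3^(2/3)*z/3) + C3*airybi(3^(2/3)*z/3), z)


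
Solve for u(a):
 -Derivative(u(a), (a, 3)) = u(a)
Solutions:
 u(a) = C3*exp(-a) + (C1*sin(sqrt(3)*a/2) + C2*cos(sqrt(3)*a/2))*exp(a/2)


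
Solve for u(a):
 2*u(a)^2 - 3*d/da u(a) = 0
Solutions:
 u(a) = -3/(C1 + 2*a)


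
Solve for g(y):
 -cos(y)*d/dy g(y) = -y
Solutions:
 g(y) = C1 + Integral(y/cos(y), y)


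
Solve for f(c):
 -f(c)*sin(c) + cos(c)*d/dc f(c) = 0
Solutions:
 f(c) = C1/cos(c)


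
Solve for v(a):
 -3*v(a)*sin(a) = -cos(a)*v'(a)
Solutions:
 v(a) = C1/cos(a)^3


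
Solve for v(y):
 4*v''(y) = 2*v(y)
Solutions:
 v(y) = C1*exp(-sqrt(2)*y/2) + C2*exp(sqrt(2)*y/2)


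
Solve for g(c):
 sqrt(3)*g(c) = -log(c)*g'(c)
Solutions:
 g(c) = C1*exp(-sqrt(3)*li(c))


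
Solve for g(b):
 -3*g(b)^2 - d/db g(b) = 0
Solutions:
 g(b) = 1/(C1 + 3*b)


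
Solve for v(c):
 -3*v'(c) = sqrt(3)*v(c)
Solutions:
 v(c) = C1*exp(-sqrt(3)*c/3)


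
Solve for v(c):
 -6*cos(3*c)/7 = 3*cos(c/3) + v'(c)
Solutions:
 v(c) = C1 - 9*sin(c/3) - 2*sin(3*c)/7


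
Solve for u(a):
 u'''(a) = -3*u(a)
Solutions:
 u(a) = C3*exp(-3^(1/3)*a) + (C1*sin(3^(5/6)*a/2) + C2*cos(3^(5/6)*a/2))*exp(3^(1/3)*a/2)


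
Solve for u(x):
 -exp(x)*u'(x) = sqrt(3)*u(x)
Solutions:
 u(x) = C1*exp(sqrt(3)*exp(-x))


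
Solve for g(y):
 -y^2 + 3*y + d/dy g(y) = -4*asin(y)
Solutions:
 g(y) = C1 + y^3/3 - 3*y^2/2 - 4*y*asin(y) - 4*sqrt(1 - y^2)


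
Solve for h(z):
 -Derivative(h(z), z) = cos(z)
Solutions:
 h(z) = C1 - sin(z)


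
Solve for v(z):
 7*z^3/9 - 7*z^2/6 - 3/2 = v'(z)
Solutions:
 v(z) = C1 + 7*z^4/36 - 7*z^3/18 - 3*z/2


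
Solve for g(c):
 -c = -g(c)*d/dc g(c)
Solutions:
 g(c) = -sqrt(C1 + c^2)
 g(c) = sqrt(C1 + c^2)


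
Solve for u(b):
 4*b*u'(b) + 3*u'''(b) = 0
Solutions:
 u(b) = C1 + Integral(C2*airyai(-6^(2/3)*b/3) + C3*airybi(-6^(2/3)*b/3), b)


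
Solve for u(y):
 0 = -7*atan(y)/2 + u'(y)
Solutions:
 u(y) = C1 + 7*y*atan(y)/2 - 7*log(y^2 + 1)/4


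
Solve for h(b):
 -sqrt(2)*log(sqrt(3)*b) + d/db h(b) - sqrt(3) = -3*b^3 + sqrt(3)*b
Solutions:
 h(b) = C1 - 3*b^4/4 + sqrt(3)*b^2/2 + sqrt(2)*b*log(b) - sqrt(2)*b + sqrt(2)*b*log(3)/2 + sqrt(3)*b


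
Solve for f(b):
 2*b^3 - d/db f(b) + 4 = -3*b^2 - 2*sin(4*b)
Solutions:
 f(b) = C1 + b^4/2 + b^3 + 4*b - cos(4*b)/2


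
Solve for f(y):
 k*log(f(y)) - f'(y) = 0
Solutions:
 li(f(y)) = C1 + k*y


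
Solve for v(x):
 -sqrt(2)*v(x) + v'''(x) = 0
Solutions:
 v(x) = C3*exp(2^(1/6)*x) + (C1*sin(2^(1/6)*sqrt(3)*x/2) + C2*cos(2^(1/6)*sqrt(3)*x/2))*exp(-2^(1/6)*x/2)


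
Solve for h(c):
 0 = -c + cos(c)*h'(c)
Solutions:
 h(c) = C1 + Integral(c/cos(c), c)


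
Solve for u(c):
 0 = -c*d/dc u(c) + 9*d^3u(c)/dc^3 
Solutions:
 u(c) = C1 + Integral(C2*airyai(3^(1/3)*c/3) + C3*airybi(3^(1/3)*c/3), c)


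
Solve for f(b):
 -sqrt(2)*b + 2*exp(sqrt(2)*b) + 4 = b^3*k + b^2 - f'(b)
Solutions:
 f(b) = C1 + b^4*k/4 + b^3/3 + sqrt(2)*b^2/2 - 4*b - sqrt(2)*exp(sqrt(2)*b)


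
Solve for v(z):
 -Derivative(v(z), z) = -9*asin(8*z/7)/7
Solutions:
 v(z) = C1 + 9*z*asin(8*z/7)/7 + 9*sqrt(49 - 64*z^2)/56


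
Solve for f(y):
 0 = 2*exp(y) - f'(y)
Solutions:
 f(y) = C1 + 2*exp(y)


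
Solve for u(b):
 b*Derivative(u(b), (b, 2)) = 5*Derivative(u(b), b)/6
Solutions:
 u(b) = C1 + C2*b^(11/6)


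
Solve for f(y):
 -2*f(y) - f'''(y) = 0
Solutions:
 f(y) = C3*exp(-2^(1/3)*y) + (C1*sin(2^(1/3)*sqrt(3)*y/2) + C2*cos(2^(1/3)*sqrt(3)*y/2))*exp(2^(1/3)*y/2)


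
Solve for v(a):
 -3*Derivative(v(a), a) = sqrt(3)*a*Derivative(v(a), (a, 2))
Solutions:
 v(a) = C1 + C2*a^(1 - sqrt(3))


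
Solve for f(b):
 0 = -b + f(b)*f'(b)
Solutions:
 f(b) = -sqrt(C1 + b^2)
 f(b) = sqrt(C1 + b^2)


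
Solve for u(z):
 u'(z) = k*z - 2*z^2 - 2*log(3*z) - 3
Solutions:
 u(z) = C1 + k*z^2/2 - 2*z^3/3 - 2*z*log(z) - z*log(9) - z


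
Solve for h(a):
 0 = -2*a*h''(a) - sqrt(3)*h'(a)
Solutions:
 h(a) = C1 + C2*a^(1 - sqrt(3)/2)


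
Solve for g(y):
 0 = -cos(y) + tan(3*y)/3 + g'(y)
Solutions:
 g(y) = C1 + log(cos(3*y))/9 + sin(y)


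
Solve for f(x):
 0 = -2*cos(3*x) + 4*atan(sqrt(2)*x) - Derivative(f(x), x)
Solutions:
 f(x) = C1 + 4*x*atan(sqrt(2)*x) - sqrt(2)*log(2*x^2 + 1) - 2*sin(3*x)/3


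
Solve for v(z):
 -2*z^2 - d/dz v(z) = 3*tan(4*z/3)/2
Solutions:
 v(z) = C1 - 2*z^3/3 + 9*log(cos(4*z/3))/8


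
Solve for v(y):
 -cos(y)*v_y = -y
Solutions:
 v(y) = C1 + Integral(y/cos(y), y)


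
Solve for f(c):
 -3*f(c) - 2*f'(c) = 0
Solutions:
 f(c) = C1*exp(-3*c/2)


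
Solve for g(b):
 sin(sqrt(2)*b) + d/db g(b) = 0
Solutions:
 g(b) = C1 + sqrt(2)*cos(sqrt(2)*b)/2


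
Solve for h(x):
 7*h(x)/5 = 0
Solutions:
 h(x) = 0


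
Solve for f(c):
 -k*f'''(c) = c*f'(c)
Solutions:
 f(c) = C1 + Integral(C2*airyai(c*(-1/k)^(1/3)) + C3*airybi(c*(-1/k)^(1/3)), c)


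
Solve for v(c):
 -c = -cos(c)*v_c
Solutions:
 v(c) = C1 + Integral(c/cos(c), c)


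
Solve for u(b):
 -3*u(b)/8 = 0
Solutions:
 u(b) = 0


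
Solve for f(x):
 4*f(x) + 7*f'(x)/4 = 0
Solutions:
 f(x) = C1*exp(-16*x/7)


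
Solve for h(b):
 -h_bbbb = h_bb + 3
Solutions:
 h(b) = C1 + C2*b + C3*sin(b) + C4*cos(b) - 3*b^2/2


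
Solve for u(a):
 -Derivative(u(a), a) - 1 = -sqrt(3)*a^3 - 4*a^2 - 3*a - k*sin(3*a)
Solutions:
 u(a) = C1 + sqrt(3)*a^4/4 + 4*a^3/3 + 3*a^2/2 - a - k*cos(3*a)/3


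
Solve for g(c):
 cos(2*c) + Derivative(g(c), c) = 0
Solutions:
 g(c) = C1 - sin(2*c)/2


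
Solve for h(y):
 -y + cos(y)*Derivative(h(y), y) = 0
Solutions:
 h(y) = C1 + Integral(y/cos(y), y)


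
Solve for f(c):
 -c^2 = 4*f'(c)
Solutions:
 f(c) = C1 - c^3/12


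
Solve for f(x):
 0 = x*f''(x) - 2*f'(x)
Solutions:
 f(x) = C1 + C2*x^3


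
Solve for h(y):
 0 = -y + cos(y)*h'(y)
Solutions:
 h(y) = C1 + Integral(y/cos(y), y)


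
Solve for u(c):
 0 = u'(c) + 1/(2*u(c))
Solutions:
 u(c) = -sqrt(C1 - c)
 u(c) = sqrt(C1 - c)


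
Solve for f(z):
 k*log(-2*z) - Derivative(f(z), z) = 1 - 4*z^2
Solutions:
 f(z) = C1 + k*z*log(-z) + 4*z^3/3 + z*(-k + k*log(2) - 1)


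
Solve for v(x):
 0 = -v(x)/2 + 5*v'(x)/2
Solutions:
 v(x) = C1*exp(x/5)


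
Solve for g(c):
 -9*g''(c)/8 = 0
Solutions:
 g(c) = C1 + C2*c


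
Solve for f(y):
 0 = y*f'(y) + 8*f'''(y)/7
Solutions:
 f(y) = C1 + Integral(C2*airyai(-7^(1/3)*y/2) + C3*airybi(-7^(1/3)*y/2), y)


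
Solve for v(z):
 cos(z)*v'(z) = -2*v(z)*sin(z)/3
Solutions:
 v(z) = C1*cos(z)^(2/3)


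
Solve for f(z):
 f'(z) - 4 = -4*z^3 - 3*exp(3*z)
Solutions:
 f(z) = C1 - z^4 + 4*z - exp(3*z)


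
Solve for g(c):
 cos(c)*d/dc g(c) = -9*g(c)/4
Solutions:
 g(c) = C1*(sin(c) - 1)^(9/8)/(sin(c) + 1)^(9/8)


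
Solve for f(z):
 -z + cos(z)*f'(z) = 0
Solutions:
 f(z) = C1 + Integral(z/cos(z), z)


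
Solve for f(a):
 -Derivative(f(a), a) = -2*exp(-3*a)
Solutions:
 f(a) = C1 - 2*exp(-3*a)/3


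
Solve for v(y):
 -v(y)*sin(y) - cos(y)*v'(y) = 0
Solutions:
 v(y) = C1*cos(y)


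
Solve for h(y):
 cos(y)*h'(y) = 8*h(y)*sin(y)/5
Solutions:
 h(y) = C1/cos(y)^(8/5)


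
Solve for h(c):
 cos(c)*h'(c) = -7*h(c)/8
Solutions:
 h(c) = C1*(sin(c) - 1)^(7/16)/(sin(c) + 1)^(7/16)


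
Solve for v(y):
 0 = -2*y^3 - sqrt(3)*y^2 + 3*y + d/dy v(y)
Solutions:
 v(y) = C1 + y^4/2 + sqrt(3)*y^3/3 - 3*y^2/2


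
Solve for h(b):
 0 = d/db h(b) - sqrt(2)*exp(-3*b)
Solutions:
 h(b) = C1 - sqrt(2)*exp(-3*b)/3


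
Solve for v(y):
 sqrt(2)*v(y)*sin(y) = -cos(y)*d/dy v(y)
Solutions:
 v(y) = C1*cos(y)^(sqrt(2))


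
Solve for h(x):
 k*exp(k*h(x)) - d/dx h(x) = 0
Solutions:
 h(x) = Piecewise((log(-1/(C1*k + k^2*x))/k, Ne(k, 0)), (nan, True))
 h(x) = Piecewise((C1 + k*x, Eq(k, 0)), (nan, True))


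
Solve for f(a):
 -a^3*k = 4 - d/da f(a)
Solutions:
 f(a) = C1 + a^4*k/4 + 4*a


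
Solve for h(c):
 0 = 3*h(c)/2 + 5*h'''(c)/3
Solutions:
 h(c) = C3*exp(-30^(2/3)*c/10) + (C1*sin(3*10^(2/3)*3^(1/6)*c/20) + C2*cos(3*10^(2/3)*3^(1/6)*c/20))*exp(30^(2/3)*c/20)


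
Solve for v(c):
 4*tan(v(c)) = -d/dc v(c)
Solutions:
 v(c) = pi - asin(C1*exp(-4*c))
 v(c) = asin(C1*exp(-4*c))


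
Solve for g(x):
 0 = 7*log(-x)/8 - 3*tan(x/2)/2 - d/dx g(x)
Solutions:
 g(x) = C1 + 7*x*log(-x)/8 - 7*x/8 + 3*log(cos(x/2))


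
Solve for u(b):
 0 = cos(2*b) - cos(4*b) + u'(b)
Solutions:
 u(b) = C1 - sin(2*b)/2 + sin(4*b)/4


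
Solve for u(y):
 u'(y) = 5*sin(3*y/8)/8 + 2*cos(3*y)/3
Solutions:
 u(y) = C1 + 2*sin(3*y)/9 - 5*cos(3*y/8)/3


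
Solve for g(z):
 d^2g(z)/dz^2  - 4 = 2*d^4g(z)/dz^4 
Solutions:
 g(z) = C1 + C2*z + C3*exp(-sqrt(2)*z/2) + C4*exp(sqrt(2)*z/2) + 2*z^2


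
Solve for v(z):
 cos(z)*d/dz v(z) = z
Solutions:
 v(z) = C1 + Integral(z/cos(z), z)


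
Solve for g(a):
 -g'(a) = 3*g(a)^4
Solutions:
 g(a) = (-3^(2/3) - 3*3^(1/6)*I)*(1/(C1 + 3*a))^(1/3)/6
 g(a) = (-3^(2/3) + 3*3^(1/6)*I)*(1/(C1 + 3*a))^(1/3)/6
 g(a) = (1/(C1 + 9*a))^(1/3)


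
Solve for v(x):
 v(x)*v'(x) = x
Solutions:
 v(x) = -sqrt(C1 + x^2)
 v(x) = sqrt(C1 + x^2)


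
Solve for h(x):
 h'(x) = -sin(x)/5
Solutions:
 h(x) = C1 + cos(x)/5


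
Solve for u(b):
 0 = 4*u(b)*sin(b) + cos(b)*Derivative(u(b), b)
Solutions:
 u(b) = C1*cos(b)^4


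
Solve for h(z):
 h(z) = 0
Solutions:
 h(z) = 0


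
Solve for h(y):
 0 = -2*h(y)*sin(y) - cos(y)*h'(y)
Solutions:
 h(y) = C1*cos(y)^2


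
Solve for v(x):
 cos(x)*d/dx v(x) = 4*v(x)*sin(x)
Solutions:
 v(x) = C1/cos(x)^4


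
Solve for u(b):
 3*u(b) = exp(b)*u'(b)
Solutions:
 u(b) = C1*exp(-3*exp(-b))


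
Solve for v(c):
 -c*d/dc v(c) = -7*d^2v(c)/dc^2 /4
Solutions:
 v(c) = C1 + C2*erfi(sqrt(14)*c/7)


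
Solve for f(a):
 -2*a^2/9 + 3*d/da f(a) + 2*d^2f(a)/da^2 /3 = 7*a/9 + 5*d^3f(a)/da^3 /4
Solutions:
 f(a) = C1 + C2*exp(2*a*(2 - sqrt(139))/15) + C3*exp(2*a*(2 + sqrt(139))/15) + 2*a^3/81 + 55*a^2/486 + 25*a/2187


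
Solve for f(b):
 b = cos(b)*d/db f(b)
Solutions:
 f(b) = C1 + Integral(b/cos(b), b)


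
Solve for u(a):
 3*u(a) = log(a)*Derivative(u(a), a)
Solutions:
 u(a) = C1*exp(3*li(a))


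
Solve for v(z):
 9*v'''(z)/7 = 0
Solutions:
 v(z) = C1 + C2*z + C3*z^2


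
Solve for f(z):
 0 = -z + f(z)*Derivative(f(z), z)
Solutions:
 f(z) = -sqrt(C1 + z^2)
 f(z) = sqrt(C1 + z^2)


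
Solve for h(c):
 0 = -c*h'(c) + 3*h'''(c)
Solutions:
 h(c) = C1 + Integral(C2*airyai(3^(2/3)*c/3) + C3*airybi(3^(2/3)*c/3), c)


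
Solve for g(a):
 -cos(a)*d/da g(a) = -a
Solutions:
 g(a) = C1 + Integral(a/cos(a), a)


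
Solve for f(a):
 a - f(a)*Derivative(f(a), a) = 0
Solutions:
 f(a) = -sqrt(C1 + a^2)
 f(a) = sqrt(C1 + a^2)


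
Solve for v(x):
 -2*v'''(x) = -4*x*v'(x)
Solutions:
 v(x) = C1 + Integral(C2*airyai(2^(1/3)*x) + C3*airybi(2^(1/3)*x), x)


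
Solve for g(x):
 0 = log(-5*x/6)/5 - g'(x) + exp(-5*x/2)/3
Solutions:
 g(x) = C1 + x*log(-x)/5 + x*(-log(6) - 1 + log(5))/5 - 2*exp(-5*x/2)/15


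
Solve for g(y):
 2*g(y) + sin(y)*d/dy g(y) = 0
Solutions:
 g(y) = C1*(cos(y) + 1)/(cos(y) - 1)


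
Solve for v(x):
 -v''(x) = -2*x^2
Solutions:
 v(x) = C1 + C2*x + x^4/6


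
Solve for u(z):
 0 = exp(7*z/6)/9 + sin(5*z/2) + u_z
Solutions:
 u(z) = C1 - 2*exp(7*z/6)/21 + 2*cos(5*z/2)/5


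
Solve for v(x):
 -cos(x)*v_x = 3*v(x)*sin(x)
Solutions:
 v(x) = C1*cos(x)^3


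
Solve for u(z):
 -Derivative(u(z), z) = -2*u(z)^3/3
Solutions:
 u(z) = -sqrt(6)*sqrt(-1/(C1 + 2*z))/2
 u(z) = sqrt(6)*sqrt(-1/(C1 + 2*z))/2


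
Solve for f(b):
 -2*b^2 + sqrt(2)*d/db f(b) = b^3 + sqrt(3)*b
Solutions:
 f(b) = C1 + sqrt(2)*b^4/8 + sqrt(2)*b^3/3 + sqrt(6)*b^2/4


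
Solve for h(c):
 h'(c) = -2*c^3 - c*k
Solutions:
 h(c) = C1 - c^4/2 - c^2*k/2


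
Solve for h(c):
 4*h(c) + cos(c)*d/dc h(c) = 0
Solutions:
 h(c) = C1*(sin(c)^2 - 2*sin(c) + 1)/(sin(c)^2 + 2*sin(c) + 1)


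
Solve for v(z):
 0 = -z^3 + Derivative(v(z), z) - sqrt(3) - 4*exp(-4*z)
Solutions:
 v(z) = C1 + z^4/4 + sqrt(3)*z - exp(-4*z)


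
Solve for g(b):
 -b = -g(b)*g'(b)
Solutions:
 g(b) = -sqrt(C1 + b^2)
 g(b) = sqrt(C1 + b^2)


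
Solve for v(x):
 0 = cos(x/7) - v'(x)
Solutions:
 v(x) = C1 + 7*sin(x/7)


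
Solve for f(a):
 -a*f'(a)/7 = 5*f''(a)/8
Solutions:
 f(a) = C1 + C2*erf(2*sqrt(35)*a/35)


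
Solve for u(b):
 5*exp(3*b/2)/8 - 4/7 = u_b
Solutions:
 u(b) = C1 - 4*b/7 + 5*exp(3*b/2)/12


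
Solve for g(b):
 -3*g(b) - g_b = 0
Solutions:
 g(b) = C1*exp(-3*b)


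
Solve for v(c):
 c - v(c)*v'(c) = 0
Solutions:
 v(c) = -sqrt(C1 + c^2)
 v(c) = sqrt(C1 + c^2)


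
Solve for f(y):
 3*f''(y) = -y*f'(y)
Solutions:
 f(y) = C1 + C2*erf(sqrt(6)*y/6)


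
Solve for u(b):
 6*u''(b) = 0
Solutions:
 u(b) = C1 + C2*b


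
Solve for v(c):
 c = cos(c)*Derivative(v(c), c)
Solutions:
 v(c) = C1 + Integral(c/cos(c), c)


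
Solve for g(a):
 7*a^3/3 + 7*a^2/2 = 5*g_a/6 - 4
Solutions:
 g(a) = C1 + 7*a^4/10 + 7*a^3/5 + 24*a/5


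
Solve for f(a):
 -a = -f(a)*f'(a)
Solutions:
 f(a) = -sqrt(C1 + a^2)
 f(a) = sqrt(C1 + a^2)


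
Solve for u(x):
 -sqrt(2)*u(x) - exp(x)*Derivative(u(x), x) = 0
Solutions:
 u(x) = C1*exp(sqrt(2)*exp(-x))


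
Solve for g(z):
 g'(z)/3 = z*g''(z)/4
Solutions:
 g(z) = C1 + C2*z^(7/3)


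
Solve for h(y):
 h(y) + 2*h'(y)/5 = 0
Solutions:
 h(y) = C1*exp(-5*y/2)


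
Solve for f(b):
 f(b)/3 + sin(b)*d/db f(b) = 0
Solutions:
 f(b) = C1*(cos(b) + 1)^(1/6)/(cos(b) - 1)^(1/6)


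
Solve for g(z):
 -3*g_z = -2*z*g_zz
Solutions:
 g(z) = C1 + C2*z^(5/2)


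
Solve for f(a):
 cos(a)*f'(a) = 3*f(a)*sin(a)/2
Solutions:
 f(a) = C1/cos(a)^(3/2)


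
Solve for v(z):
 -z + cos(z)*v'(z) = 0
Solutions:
 v(z) = C1 + Integral(z/cos(z), z)


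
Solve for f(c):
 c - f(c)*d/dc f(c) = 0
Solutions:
 f(c) = -sqrt(C1 + c^2)
 f(c) = sqrt(C1 + c^2)


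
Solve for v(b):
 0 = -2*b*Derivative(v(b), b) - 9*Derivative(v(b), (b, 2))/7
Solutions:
 v(b) = C1 + C2*erf(sqrt(7)*b/3)


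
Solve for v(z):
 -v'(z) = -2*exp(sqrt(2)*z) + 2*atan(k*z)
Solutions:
 v(z) = C1 - 2*Piecewise((z*atan(k*z) - log(k^2*z^2 + 1)/(2*k), Ne(k, 0)), (0, True)) + sqrt(2)*exp(sqrt(2)*z)


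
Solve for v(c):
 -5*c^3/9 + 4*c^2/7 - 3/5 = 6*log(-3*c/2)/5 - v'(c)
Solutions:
 v(c) = C1 + 5*c^4/36 - 4*c^3/21 + 6*c*log(-c)/5 + 3*c*(-2*log(2) - 1 + 2*log(3))/5


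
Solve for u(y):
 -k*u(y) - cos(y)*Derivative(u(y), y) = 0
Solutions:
 u(y) = C1*exp(k*(log(sin(y) - 1) - log(sin(y) + 1))/2)


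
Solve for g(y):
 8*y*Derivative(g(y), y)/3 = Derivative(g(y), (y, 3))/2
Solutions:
 g(y) = C1 + Integral(C2*airyai(2*2^(1/3)*3^(2/3)*y/3) + C3*airybi(2*2^(1/3)*3^(2/3)*y/3), y)


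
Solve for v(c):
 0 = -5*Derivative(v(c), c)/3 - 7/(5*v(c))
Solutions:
 v(c) = -sqrt(C1 - 42*c)/5
 v(c) = sqrt(C1 - 42*c)/5


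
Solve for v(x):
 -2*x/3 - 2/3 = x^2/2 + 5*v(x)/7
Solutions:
 v(x) = -7*x^2/10 - 14*x/15 - 14/15


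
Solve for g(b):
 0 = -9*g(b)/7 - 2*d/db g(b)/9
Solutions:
 g(b) = C1*exp(-81*b/14)


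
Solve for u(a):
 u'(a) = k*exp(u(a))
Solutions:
 u(a) = log(-1/(C1 + a*k))


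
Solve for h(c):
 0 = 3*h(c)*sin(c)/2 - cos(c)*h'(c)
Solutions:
 h(c) = C1/cos(c)^(3/2)
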